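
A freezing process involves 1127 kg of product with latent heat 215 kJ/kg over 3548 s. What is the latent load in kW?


Q_lat = m * h_fg / t
Q_lat = 1127 * 215 / 3548
Q_lat = 68.29 kW

68.29


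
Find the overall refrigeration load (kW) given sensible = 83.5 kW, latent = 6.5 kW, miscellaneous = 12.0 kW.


Q_total = Q_s + Q_l + Q_misc
Q_total = 83.5 + 6.5 + 12.0
Q_total = 102.0 kW

102.0


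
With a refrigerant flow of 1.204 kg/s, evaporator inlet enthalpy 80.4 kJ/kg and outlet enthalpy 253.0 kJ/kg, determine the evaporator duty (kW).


dh = 253.0 - 80.4 = 172.6 kJ/kg
Q_evap = m_dot * dh = 1.204 * 172.6
Q_evap = 207.81 kW

207.81


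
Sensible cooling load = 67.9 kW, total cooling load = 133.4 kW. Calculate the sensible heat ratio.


SHR = Q_sensible / Q_total
SHR = 67.9 / 133.4
SHR = 0.509

0.509


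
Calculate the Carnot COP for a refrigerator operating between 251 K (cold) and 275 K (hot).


dT = 275 - 251 = 24 K
COP_carnot = T_cold / dT = 251 / 24
COP_carnot = 10.458

10.458


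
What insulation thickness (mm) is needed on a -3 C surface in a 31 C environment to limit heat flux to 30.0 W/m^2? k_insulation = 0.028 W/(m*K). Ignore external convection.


dT = 31 - (-3) = 34 K
thickness = k * dT / q_max * 1000
thickness = 0.028 * 34 / 30.0 * 1000
thickness = 31.7 mm

31.7


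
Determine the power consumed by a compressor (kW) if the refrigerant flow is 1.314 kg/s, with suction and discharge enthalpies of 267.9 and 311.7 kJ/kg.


dh = 311.7 - 267.9 = 43.8 kJ/kg
W = m_dot * dh = 1.314 * 43.8 = 57.55 kW

57.55


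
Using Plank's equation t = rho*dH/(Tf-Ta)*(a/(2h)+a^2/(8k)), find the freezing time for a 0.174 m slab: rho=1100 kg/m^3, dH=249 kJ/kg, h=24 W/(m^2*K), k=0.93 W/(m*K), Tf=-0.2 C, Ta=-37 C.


dT = -0.2 - (-37) = 36.8 K
term1 = a/(2h) = 0.174/(2*24) = 0.003625
term2 = a^2/(8k) = 0.174^2/(8*0.93) = 0.004069354839
t = rho*dH*1000/dT * (term1 + term2)
t = 1100*249*1000/36.8 * (0.003625 + 0.004069354839)
t = 57269 s

57269


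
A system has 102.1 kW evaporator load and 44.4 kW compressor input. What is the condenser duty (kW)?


Q_cond = Q_evap + W
Q_cond = 102.1 + 44.4
Q_cond = 146.5 kW

146.5


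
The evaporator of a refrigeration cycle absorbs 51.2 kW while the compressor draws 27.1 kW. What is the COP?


COP = Q_evap / W
COP = 51.2 / 27.1
COP = 1.889

1.889


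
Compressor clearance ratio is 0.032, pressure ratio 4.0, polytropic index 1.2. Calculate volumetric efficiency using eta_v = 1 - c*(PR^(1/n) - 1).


PR^(1/n) = 4.0^(1/1.2) = 3.1748021
eta_v = 1 - 0.032 * (3.1748021 - 1)
eta_v = 0.9304

0.9304


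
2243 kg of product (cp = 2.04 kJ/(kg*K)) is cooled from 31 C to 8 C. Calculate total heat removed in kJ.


dT = 31 - (8) = 23 K
Q = m * cp * dT = 2243 * 2.04 * 23
Q = 105242 kJ

105242


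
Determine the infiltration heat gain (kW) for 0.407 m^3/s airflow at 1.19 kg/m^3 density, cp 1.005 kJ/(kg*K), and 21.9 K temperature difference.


Q = V_dot * rho * cp * dT
Q = 0.407 * 1.19 * 1.005 * 21.9
Q = 10.66 kW

10.66


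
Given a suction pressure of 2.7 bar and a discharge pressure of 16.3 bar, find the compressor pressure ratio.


PR = P_high / P_low
PR = 16.3 / 2.7
PR = 6.037

6.037


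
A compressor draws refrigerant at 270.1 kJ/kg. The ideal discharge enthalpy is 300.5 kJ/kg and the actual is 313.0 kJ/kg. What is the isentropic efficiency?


dh_ideal = 300.5 - 270.1 = 30.4 kJ/kg
dh_actual = 313.0 - 270.1 = 42.9 kJ/kg
eta_s = dh_ideal / dh_actual = 30.4 / 42.9
eta_s = 0.7086

0.7086


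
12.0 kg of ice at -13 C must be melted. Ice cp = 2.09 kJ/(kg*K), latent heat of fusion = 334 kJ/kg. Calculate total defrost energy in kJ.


Sensible heat = cp * dT = 2.09 * 13 = 27.17 kJ/kg
Total per kg = 27.17 + 334 = 361.17 kJ/kg
Q = m * total = 12.0 * 361.17
Q = 4334.0 kJ

4334.0


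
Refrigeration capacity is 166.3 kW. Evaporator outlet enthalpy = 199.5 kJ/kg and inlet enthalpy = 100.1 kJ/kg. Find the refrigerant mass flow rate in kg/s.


dh = 199.5 - 100.1 = 99.4 kJ/kg
m_dot = Q / dh = 166.3 / 99.4 = 1.673 kg/s

1.673


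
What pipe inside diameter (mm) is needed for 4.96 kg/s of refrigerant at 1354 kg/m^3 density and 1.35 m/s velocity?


A = m_dot / (rho * v) = 4.96 / (1354 * 1.35) = 0.002713496362 m^2
d = sqrt(4*A/pi) * 1000
d = 58.8 mm

58.8


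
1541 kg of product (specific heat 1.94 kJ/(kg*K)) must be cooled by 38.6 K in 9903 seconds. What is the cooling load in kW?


Q = m * cp * dT / t
Q = 1541 * 1.94 * 38.6 / 9903
Q = 11.653 kW

11.653


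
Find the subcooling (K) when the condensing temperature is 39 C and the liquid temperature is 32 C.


Subcooling = T_cond - T_liquid
Subcooling = 39 - 32
Subcooling = 7 K

7


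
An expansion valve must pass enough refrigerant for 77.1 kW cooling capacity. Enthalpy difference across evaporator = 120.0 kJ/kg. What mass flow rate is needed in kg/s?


m_dot = Q / dh
m_dot = 77.1 / 120.0
m_dot = 0.6425 kg/s

0.6425


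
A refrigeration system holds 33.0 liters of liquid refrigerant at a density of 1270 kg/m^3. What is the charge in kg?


Charge = V * rho / 1000
Charge = 33.0 * 1270 / 1000
Charge = 41.91 kg

41.91


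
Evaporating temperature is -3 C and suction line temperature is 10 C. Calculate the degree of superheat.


Superheat = T_suction - T_evap
Superheat = 10 - (-3)
Superheat = 13 K

13


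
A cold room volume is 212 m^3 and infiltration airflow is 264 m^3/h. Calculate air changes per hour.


ACH = flow / volume
ACH = 264 / 212
ACH = 1.245

1.245


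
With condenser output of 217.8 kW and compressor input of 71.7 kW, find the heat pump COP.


COP_hp = Q_cond / W
COP_hp = 217.8 / 71.7
COP_hp = 3.038

3.038


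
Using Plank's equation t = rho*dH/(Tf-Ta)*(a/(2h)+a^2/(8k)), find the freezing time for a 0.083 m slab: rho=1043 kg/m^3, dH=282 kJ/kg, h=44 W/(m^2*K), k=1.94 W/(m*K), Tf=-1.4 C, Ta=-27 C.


dT = -1.4 - (-27) = 25.6 K
term1 = a/(2h) = 0.083/(2*44) = 0.0009431818182
term2 = a^2/(8k) = 0.083^2/(8*1.94) = 0.000443878866
t = rho*dH*1000/dT * (term1 + term2)
t = 1043*282*1000/25.6 * (0.0009431818182 + 0.000443878866)
t = 15936 s

15936


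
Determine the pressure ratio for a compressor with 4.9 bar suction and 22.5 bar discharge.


PR = P_high / P_low
PR = 22.5 / 4.9
PR = 4.592

4.592


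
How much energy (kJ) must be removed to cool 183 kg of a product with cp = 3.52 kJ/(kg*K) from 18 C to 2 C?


dT = 18 - (2) = 16 K
Q = m * cp * dT = 183 * 3.52 * 16
Q = 10307 kJ

10307


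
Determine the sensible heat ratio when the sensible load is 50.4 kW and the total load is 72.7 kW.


SHR = Q_sensible / Q_total
SHR = 50.4 / 72.7
SHR = 0.693

0.693


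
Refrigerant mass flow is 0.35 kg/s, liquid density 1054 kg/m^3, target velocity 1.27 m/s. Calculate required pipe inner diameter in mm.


A = m_dot / (rho * v) = 0.35 / (1054 * 1.27) = 0.0002614711112 m^2
d = sqrt(4*A/pi) * 1000
d = 18.2 mm

18.2


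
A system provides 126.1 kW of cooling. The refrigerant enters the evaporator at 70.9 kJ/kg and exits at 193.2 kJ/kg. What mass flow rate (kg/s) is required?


dh = 193.2 - 70.9 = 122.3 kJ/kg
m_dot = Q / dh = 126.1 / 122.3 = 1.0311 kg/s

1.0311


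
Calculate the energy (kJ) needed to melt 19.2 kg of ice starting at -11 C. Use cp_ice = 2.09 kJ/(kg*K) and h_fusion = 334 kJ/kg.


Sensible heat = cp * dT = 2.09 * 11 = 22.99 kJ/kg
Total per kg = 22.99 + 334 = 356.99 kJ/kg
Q = m * total = 19.2 * 356.99
Q = 6854.2 kJ

6854.2


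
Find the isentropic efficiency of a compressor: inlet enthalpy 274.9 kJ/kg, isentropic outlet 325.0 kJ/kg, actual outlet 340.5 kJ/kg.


dh_ideal = 325.0 - 274.9 = 50.1 kJ/kg
dh_actual = 340.5 - 274.9 = 65.6 kJ/kg
eta_s = dh_ideal / dh_actual = 50.1 / 65.6
eta_s = 0.7637

0.7637


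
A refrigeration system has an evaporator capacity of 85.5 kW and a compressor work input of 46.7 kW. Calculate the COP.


COP = Q_evap / W
COP = 85.5 / 46.7
COP = 1.831

1.831


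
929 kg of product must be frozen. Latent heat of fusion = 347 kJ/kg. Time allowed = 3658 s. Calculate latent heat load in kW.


Q_lat = m * h_fg / t
Q_lat = 929 * 347 / 3658
Q_lat = 88.13 kW

88.13


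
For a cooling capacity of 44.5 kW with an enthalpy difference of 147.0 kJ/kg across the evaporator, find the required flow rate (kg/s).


m_dot = Q / dh
m_dot = 44.5 / 147.0
m_dot = 0.3027 kg/s

0.3027


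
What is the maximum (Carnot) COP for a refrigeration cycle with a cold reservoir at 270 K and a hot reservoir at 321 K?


dT = 321 - 270 = 51 K
COP_carnot = T_cold / dT = 270 / 51
COP_carnot = 5.294

5.294


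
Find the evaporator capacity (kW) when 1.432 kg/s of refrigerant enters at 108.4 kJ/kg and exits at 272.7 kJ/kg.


dh = 272.7 - 108.4 = 164.3 kJ/kg
Q_evap = m_dot * dh = 1.432 * 164.3
Q_evap = 235.28 kW

235.28


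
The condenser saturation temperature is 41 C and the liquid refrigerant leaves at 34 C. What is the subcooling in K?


Subcooling = T_cond - T_liquid
Subcooling = 41 - 34
Subcooling = 7 K

7


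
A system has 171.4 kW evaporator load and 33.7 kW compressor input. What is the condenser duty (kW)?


Q_cond = Q_evap + W
Q_cond = 171.4 + 33.7
Q_cond = 205.1 kW

205.1


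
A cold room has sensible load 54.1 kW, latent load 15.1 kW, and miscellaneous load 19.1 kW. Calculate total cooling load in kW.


Q_total = Q_s + Q_l + Q_misc
Q_total = 54.1 + 15.1 + 19.1
Q_total = 88.3 kW

88.3


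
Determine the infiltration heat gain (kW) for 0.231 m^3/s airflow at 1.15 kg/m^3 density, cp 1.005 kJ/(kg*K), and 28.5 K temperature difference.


Q = V_dot * rho * cp * dT
Q = 0.231 * 1.15 * 1.005 * 28.5
Q = 7.609 kW

7.609


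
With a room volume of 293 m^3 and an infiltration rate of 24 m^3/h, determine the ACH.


ACH = flow / volume
ACH = 24 / 293
ACH = 0.082

0.082


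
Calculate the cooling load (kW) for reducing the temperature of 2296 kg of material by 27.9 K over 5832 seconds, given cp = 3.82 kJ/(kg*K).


Q = m * cp * dT / t
Q = 2296 * 3.82 * 27.9 / 5832
Q = 41.959 kW

41.959


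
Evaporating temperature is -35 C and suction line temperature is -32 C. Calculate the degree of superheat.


Superheat = T_suction - T_evap
Superheat = -32 - (-35)
Superheat = 3 K

3


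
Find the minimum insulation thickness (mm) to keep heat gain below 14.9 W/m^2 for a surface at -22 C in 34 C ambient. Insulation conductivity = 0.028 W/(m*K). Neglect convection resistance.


dT = 34 - (-22) = 56 K
thickness = k * dT / q_max * 1000
thickness = 0.028 * 56 / 14.9 * 1000
thickness = 105.2 mm

105.2


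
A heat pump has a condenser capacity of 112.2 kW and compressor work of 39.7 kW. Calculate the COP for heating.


COP_hp = Q_cond / W
COP_hp = 112.2 / 39.7
COP_hp = 2.826

2.826


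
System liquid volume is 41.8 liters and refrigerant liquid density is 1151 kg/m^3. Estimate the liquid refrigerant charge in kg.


Charge = V * rho / 1000
Charge = 41.8 * 1151 / 1000
Charge = 48.11 kg

48.11


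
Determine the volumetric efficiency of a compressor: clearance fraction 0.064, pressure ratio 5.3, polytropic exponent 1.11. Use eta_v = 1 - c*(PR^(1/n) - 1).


PR^(1/n) = 5.3^(1/1.11) = 4.49263135
eta_v = 1 - 0.064 * (4.49263135 - 1)
eta_v = 0.7765

0.7765


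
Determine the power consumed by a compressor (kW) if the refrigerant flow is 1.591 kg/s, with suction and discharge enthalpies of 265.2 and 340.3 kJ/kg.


dh = 340.3 - 265.2 = 75.1 kJ/kg
W = m_dot * dh = 1.591 * 75.1 = 119.48 kW

119.48


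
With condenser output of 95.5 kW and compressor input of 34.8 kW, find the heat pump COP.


COP_hp = Q_cond / W
COP_hp = 95.5 / 34.8
COP_hp = 2.744

2.744


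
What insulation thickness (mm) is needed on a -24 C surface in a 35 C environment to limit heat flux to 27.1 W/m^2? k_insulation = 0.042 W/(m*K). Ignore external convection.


dT = 35 - (-24) = 59 K
thickness = k * dT / q_max * 1000
thickness = 0.042 * 59 / 27.1 * 1000
thickness = 91.4 mm

91.4


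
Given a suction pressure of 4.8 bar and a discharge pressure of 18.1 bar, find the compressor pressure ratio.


PR = P_high / P_low
PR = 18.1 / 4.8
PR = 3.771

3.771


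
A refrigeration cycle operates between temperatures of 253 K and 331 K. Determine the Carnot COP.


dT = 331 - 253 = 78 K
COP_carnot = T_cold / dT = 253 / 78
COP_carnot = 3.244

3.244


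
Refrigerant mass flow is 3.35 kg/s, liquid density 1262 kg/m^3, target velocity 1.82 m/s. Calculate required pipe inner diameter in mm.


A = m_dot / (rho * v) = 3.35 / (1262 * 1.82) = 0.001458525627 m^2
d = sqrt(4*A/pi) * 1000
d = 43.1 mm

43.1


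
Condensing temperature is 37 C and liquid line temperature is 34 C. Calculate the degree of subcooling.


Subcooling = T_cond - T_liquid
Subcooling = 37 - 34
Subcooling = 3 K

3


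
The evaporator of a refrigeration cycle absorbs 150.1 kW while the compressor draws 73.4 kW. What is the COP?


COP = Q_evap / W
COP = 150.1 / 73.4
COP = 2.045

2.045


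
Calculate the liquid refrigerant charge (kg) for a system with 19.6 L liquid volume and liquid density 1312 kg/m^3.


Charge = V * rho / 1000
Charge = 19.6 * 1312 / 1000
Charge = 25.72 kg

25.72


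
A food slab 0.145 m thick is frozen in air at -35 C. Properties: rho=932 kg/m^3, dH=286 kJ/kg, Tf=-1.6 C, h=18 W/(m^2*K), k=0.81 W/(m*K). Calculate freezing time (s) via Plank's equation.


dT = -1.6 - (-35) = 33.4 K
term1 = a/(2h) = 0.145/(2*18) = 0.004027777778
term2 = a^2/(8k) = 0.145^2/(8*0.81) = 0.003244598765
t = rho*dH*1000/dT * (term1 + term2)
t = 932*286*1000/33.4 * (0.004027777778 + 0.003244598765)
t = 58038 s

58038


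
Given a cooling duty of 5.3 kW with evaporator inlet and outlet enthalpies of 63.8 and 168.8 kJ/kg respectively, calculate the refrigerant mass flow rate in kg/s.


dh = 168.8 - 63.8 = 105.0 kJ/kg
m_dot = Q / dh = 5.3 / 105.0 = 0.0505 kg/s

0.0505


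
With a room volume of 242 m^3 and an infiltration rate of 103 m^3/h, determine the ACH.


ACH = flow / volume
ACH = 103 / 242
ACH = 0.426

0.426


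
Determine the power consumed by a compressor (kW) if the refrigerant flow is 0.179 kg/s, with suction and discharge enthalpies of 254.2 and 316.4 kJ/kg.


dh = 316.4 - 254.2 = 62.2 kJ/kg
W = m_dot * dh = 0.179 * 62.2 = 11.13 kW

11.13


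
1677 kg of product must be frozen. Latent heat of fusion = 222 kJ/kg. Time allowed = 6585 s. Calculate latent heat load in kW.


Q_lat = m * h_fg / t
Q_lat = 1677 * 222 / 6585
Q_lat = 56.54 kW

56.54


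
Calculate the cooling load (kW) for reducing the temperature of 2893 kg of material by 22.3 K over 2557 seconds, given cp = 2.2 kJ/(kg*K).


Q = m * cp * dT / t
Q = 2893 * 2.2 * 22.3 / 2557
Q = 55.507 kW

55.507


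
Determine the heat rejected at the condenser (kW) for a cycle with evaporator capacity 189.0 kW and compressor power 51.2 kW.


Q_cond = Q_evap + W
Q_cond = 189.0 + 51.2
Q_cond = 240.2 kW

240.2


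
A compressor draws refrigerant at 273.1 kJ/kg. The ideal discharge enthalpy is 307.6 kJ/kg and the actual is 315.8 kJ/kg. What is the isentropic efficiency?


dh_ideal = 307.6 - 273.1 = 34.5 kJ/kg
dh_actual = 315.8 - 273.1 = 42.7 kJ/kg
eta_s = dh_ideal / dh_actual = 34.5 / 42.7
eta_s = 0.808

0.808


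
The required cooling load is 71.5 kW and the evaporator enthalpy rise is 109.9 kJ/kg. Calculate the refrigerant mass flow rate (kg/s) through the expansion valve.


m_dot = Q / dh
m_dot = 71.5 / 109.9
m_dot = 0.6506 kg/s

0.6506


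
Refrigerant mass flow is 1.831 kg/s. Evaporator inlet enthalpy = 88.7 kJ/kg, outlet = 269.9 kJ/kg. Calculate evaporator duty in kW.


dh = 269.9 - 88.7 = 181.2 kJ/kg
Q_evap = m_dot * dh = 1.831 * 181.2
Q_evap = 331.78 kW

331.78


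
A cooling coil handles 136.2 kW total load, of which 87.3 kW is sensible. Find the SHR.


SHR = Q_sensible / Q_total
SHR = 87.3 / 136.2
SHR = 0.641

0.641


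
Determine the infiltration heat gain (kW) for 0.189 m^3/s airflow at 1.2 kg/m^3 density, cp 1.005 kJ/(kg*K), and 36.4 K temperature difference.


Q = V_dot * rho * cp * dT
Q = 0.189 * 1.2 * 1.005 * 36.4
Q = 8.297 kW

8.297


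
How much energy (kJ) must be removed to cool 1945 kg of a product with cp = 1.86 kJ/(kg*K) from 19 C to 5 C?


dT = 19 - (5) = 14 K
Q = m * cp * dT = 1945 * 1.86 * 14
Q = 50648 kJ

50648


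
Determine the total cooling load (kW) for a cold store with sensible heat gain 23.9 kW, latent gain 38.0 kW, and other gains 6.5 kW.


Q_total = Q_s + Q_l + Q_misc
Q_total = 23.9 + 38.0 + 6.5
Q_total = 68.4 kW

68.4


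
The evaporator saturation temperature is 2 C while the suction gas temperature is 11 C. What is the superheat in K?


Superheat = T_suction - T_evap
Superheat = 11 - (2)
Superheat = 9 K

9


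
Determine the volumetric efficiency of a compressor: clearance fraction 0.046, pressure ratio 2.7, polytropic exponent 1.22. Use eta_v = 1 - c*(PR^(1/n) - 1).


PR^(1/n) = 2.7^(1/1.22) = 2.25723542
eta_v = 1 - 0.046 * (2.25723542 - 1)
eta_v = 0.9422

0.9422


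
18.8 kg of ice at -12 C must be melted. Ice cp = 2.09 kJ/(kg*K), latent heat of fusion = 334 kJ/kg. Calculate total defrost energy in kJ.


Sensible heat = cp * dT = 2.09 * 12 = 25.08 kJ/kg
Total per kg = 25.08 + 334 = 359.08 kJ/kg
Q = m * total = 18.8 * 359.08
Q = 6750.7 kJ

6750.7


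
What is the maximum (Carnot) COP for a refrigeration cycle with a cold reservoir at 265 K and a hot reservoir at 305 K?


dT = 305 - 265 = 40 K
COP_carnot = T_cold / dT = 265 / 40
COP_carnot = 6.625

6.625


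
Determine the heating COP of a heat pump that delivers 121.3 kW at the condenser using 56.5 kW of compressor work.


COP_hp = Q_cond / W
COP_hp = 121.3 / 56.5
COP_hp = 2.147

2.147


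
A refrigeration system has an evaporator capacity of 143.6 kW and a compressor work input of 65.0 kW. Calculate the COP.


COP = Q_evap / W
COP = 143.6 / 65.0
COP = 2.209

2.209


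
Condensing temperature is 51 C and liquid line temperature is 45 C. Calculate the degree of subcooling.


Subcooling = T_cond - T_liquid
Subcooling = 51 - 45
Subcooling = 6 K

6


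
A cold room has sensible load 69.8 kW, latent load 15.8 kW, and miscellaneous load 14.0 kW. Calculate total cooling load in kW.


Q_total = Q_s + Q_l + Q_misc
Q_total = 69.8 + 15.8 + 14.0
Q_total = 99.6 kW

99.6


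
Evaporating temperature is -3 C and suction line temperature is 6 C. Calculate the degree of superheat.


Superheat = T_suction - T_evap
Superheat = 6 - (-3)
Superheat = 9 K

9


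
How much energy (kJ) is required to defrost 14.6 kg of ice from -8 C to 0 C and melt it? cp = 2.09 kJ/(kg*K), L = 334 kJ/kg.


Sensible heat = cp * dT = 2.09 * 8 = 16.72 kJ/kg
Total per kg = 16.72 + 334 = 350.72 kJ/kg
Q = m * total = 14.6 * 350.72
Q = 5120.5 kJ

5120.5


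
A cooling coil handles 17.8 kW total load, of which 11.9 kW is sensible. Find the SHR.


SHR = Q_sensible / Q_total
SHR = 11.9 / 17.8
SHR = 0.669

0.669


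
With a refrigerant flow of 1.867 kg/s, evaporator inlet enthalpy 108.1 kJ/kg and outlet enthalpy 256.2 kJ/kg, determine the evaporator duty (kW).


dh = 256.2 - 108.1 = 148.1 kJ/kg
Q_evap = m_dot * dh = 1.867 * 148.1
Q_evap = 276.5 kW

276.5


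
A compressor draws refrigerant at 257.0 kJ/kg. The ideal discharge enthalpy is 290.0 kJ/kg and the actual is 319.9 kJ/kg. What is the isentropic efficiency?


dh_ideal = 290.0 - 257.0 = 33.0 kJ/kg
dh_actual = 319.9 - 257.0 = 62.9 kJ/kg
eta_s = dh_ideal / dh_actual = 33.0 / 62.9
eta_s = 0.5246

0.5246


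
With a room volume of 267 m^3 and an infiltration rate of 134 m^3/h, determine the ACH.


ACH = flow / volume
ACH = 134 / 267
ACH = 0.502

0.502


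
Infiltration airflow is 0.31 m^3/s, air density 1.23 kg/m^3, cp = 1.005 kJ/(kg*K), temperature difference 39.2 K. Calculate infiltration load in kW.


Q = V_dot * rho * cp * dT
Q = 0.31 * 1.23 * 1.005 * 39.2
Q = 15.022 kW

15.022


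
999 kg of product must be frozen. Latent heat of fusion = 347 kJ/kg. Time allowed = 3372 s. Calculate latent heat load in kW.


Q_lat = m * h_fg / t
Q_lat = 999 * 347 / 3372
Q_lat = 102.8 kW

102.8


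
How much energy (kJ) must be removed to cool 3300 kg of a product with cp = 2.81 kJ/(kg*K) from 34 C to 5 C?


dT = 34 - (5) = 29 K
Q = m * cp * dT = 3300 * 2.81 * 29
Q = 268917 kJ

268917


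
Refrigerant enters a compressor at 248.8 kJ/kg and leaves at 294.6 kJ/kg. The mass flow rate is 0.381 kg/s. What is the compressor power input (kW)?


dh = 294.6 - 248.8 = 45.8 kJ/kg
W = m_dot * dh = 0.381 * 45.8 = 17.45 kW

17.45


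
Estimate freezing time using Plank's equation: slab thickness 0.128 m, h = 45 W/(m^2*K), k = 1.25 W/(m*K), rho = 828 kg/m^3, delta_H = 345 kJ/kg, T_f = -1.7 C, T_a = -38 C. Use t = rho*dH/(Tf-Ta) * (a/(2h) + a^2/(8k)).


dT = -1.7 - (-38) = 36.3 K
term1 = a/(2h) = 0.128/(2*45) = 0.001422222222
term2 = a^2/(8k) = 0.128^2/(8*1.25) = 0.0016384
t = rho*dH*1000/dT * (term1 + term2)
t = 828*345*1000/36.3 * (0.001422222222 + 0.0016384)
t = 24085 s

24085


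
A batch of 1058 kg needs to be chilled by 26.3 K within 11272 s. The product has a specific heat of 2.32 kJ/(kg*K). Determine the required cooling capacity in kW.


Q = m * cp * dT / t
Q = 1058 * 2.32 * 26.3 / 11272
Q = 5.727 kW

5.727


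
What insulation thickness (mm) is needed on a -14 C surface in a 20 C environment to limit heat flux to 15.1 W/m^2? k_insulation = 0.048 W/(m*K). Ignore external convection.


dT = 20 - (-14) = 34 K
thickness = k * dT / q_max * 1000
thickness = 0.048 * 34 / 15.1 * 1000
thickness = 108.1 mm

108.1


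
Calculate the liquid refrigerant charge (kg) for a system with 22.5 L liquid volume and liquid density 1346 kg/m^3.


Charge = V * rho / 1000
Charge = 22.5 * 1346 / 1000
Charge = 30.29 kg

30.29


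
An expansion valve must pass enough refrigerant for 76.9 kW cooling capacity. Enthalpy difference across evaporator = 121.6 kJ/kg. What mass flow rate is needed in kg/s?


m_dot = Q / dh
m_dot = 76.9 / 121.6
m_dot = 0.6324 kg/s

0.6324


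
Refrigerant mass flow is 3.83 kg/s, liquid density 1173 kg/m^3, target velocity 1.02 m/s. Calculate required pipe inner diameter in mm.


A = m_dot / (rho * v) = 3.83 / (1173 * 1.02) = 0.003201109941 m^2
d = sqrt(4*A/pi) * 1000
d = 63.8 mm

63.8


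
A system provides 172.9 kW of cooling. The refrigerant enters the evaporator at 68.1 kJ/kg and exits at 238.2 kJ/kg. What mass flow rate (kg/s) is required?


dh = 238.2 - 68.1 = 170.1 kJ/kg
m_dot = Q / dh = 172.9 / 170.1 = 1.0165 kg/s

1.0165


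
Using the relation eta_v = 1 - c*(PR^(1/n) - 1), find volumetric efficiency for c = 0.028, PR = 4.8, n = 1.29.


PR^(1/n) = 4.8^(1/1.29) = 3.37360306
eta_v = 1 - 0.028 * (3.37360306 - 1)
eta_v = 0.9335

0.9335


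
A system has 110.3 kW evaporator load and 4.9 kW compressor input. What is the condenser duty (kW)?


Q_cond = Q_evap + W
Q_cond = 110.3 + 4.9
Q_cond = 115.2 kW

115.2


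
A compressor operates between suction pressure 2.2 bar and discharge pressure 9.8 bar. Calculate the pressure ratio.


PR = P_high / P_low
PR = 9.8 / 2.2
PR = 4.455

4.455


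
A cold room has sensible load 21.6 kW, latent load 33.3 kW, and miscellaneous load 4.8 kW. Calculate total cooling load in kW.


Q_total = Q_s + Q_l + Q_misc
Q_total = 21.6 + 33.3 + 4.8
Q_total = 59.7 kW

59.7


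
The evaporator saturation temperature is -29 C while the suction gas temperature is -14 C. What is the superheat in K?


Superheat = T_suction - T_evap
Superheat = -14 - (-29)
Superheat = 15 K

15


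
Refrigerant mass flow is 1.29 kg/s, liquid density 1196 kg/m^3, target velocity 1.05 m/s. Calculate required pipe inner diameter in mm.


A = m_dot / (rho * v) = 1.29 / (1196 * 1.05) = 0.001027233636 m^2
d = sqrt(4*A/pi) * 1000
d = 36.2 mm

36.2


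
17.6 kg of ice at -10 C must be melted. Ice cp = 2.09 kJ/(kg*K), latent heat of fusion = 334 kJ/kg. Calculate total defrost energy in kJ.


Sensible heat = cp * dT = 2.09 * 10 = 20.9 kJ/kg
Total per kg = 20.9 + 334 = 354.9 kJ/kg
Q = m * total = 17.6 * 354.9
Q = 6246.2 kJ

6246.2


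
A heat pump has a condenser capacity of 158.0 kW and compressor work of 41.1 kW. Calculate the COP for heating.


COP_hp = Q_cond / W
COP_hp = 158.0 / 41.1
COP_hp = 3.844

3.844


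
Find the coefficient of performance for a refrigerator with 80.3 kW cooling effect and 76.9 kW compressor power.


COP = Q_evap / W
COP = 80.3 / 76.9
COP = 1.044

1.044


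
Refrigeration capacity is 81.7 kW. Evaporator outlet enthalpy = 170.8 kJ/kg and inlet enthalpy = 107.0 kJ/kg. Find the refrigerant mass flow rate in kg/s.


dh = 170.8 - 107.0 = 63.8 kJ/kg
m_dot = Q / dh = 81.7 / 63.8 = 1.2806 kg/s

1.2806


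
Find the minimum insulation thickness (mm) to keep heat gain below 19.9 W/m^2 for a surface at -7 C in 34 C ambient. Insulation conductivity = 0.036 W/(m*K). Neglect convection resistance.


dT = 34 - (-7) = 41 K
thickness = k * dT / q_max * 1000
thickness = 0.036 * 41 / 19.9 * 1000
thickness = 74.2 mm

74.2


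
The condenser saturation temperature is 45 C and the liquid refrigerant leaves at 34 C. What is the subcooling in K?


Subcooling = T_cond - T_liquid
Subcooling = 45 - 34
Subcooling = 11 K

11


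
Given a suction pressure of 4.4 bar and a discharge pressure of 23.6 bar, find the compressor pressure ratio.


PR = P_high / P_low
PR = 23.6 / 4.4
PR = 5.364

5.364


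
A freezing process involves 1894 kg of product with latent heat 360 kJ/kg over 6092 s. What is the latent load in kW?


Q_lat = m * h_fg / t
Q_lat = 1894 * 360 / 6092
Q_lat = 111.92 kW

111.92


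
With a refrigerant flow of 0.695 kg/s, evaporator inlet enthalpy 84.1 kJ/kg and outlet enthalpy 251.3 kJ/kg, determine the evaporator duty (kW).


dh = 251.3 - 84.1 = 167.2 kJ/kg
Q_evap = m_dot * dh = 0.695 * 167.2
Q_evap = 116.2 kW

116.2


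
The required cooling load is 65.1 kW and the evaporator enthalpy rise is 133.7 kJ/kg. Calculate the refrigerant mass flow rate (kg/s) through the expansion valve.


m_dot = Q / dh
m_dot = 65.1 / 133.7
m_dot = 0.4869 kg/s

0.4869


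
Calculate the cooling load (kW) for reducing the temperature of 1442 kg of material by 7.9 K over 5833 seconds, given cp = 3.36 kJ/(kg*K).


Q = m * cp * dT / t
Q = 1442 * 3.36 * 7.9 / 5833
Q = 6.562 kW

6.562


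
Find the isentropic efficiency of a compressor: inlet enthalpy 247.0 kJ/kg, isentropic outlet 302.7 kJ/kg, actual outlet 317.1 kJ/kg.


dh_ideal = 302.7 - 247.0 = 55.7 kJ/kg
dh_actual = 317.1 - 247.0 = 70.1 kJ/kg
eta_s = dh_ideal / dh_actual = 55.7 / 70.1
eta_s = 0.7946

0.7946


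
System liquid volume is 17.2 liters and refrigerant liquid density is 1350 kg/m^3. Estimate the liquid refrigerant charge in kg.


Charge = V * rho / 1000
Charge = 17.2 * 1350 / 1000
Charge = 23.22 kg

23.22


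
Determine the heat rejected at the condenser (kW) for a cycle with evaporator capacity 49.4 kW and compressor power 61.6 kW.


Q_cond = Q_evap + W
Q_cond = 49.4 + 61.6
Q_cond = 111.0 kW

111.0


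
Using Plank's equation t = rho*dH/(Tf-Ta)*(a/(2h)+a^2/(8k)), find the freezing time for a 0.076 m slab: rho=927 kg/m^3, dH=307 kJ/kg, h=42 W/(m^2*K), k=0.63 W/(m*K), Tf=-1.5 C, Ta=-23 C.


dT = -1.5 - (-23) = 21.5 K
term1 = a/(2h) = 0.076/(2*42) = 0.0009047619048
term2 = a^2/(8k) = 0.076^2/(8*0.63) = 0.001146031746
t = rho*dH*1000/dT * (term1 + term2)
t = 927*307*1000/21.5 * (0.0009047619048 + 0.001146031746)
t = 27146 s

27146


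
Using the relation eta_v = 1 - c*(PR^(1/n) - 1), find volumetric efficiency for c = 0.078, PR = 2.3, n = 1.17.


PR^(1/n) = 2.3^(1/1.17) = 2.03783535
eta_v = 1 - 0.078 * (2.03783535 - 1)
eta_v = 0.919

0.919


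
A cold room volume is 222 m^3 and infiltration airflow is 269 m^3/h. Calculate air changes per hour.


ACH = flow / volume
ACH = 269 / 222
ACH = 1.212

1.212


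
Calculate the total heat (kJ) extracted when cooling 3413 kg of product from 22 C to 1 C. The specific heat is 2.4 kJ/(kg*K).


dT = 22 - (1) = 21 K
Q = m * cp * dT = 3413 * 2.4 * 21
Q = 172015 kJ

172015


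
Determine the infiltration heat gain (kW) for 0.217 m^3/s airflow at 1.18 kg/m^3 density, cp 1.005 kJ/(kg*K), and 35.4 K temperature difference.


Q = V_dot * rho * cp * dT
Q = 0.217 * 1.18 * 1.005 * 35.4
Q = 9.11 kW

9.11


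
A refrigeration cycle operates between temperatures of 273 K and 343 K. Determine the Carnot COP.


dT = 343 - 273 = 70 K
COP_carnot = T_cold / dT = 273 / 70
COP_carnot = 3.9

3.9


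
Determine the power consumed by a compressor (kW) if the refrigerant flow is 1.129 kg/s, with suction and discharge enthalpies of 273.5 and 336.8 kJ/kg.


dh = 336.8 - 273.5 = 63.3 kJ/kg
W = m_dot * dh = 1.129 * 63.3 = 71.47 kW

71.47


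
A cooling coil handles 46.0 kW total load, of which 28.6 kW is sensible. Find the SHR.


SHR = Q_sensible / Q_total
SHR = 28.6 / 46.0
SHR = 0.622

0.622


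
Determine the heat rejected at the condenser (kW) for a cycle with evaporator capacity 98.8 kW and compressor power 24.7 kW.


Q_cond = Q_evap + W
Q_cond = 98.8 + 24.7
Q_cond = 123.5 kW

123.5


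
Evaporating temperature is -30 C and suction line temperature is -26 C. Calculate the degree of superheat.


Superheat = T_suction - T_evap
Superheat = -26 - (-30)
Superheat = 4 K

4


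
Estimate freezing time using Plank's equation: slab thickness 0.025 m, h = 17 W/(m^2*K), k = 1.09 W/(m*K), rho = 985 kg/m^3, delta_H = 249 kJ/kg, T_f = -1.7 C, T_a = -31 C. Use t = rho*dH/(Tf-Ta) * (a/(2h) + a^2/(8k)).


dT = -1.7 - (-31) = 29.3 K
term1 = a/(2h) = 0.025/(2*17) = 0.0007352941176
term2 = a^2/(8k) = 0.025^2/(8*1.09) = 0.00007167431193
t = rho*dH*1000/dT * (term1 + term2)
t = 985*249*1000/29.3 * (0.0007352941176 + 0.00007167431193)
t = 6755 s

6755


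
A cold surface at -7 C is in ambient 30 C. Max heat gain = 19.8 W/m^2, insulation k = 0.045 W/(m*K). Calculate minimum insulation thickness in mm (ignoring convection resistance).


dT = 30 - (-7) = 37 K
thickness = k * dT / q_max * 1000
thickness = 0.045 * 37 / 19.8 * 1000
thickness = 84.1 mm

84.1


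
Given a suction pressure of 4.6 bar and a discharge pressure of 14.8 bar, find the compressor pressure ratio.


PR = P_high / P_low
PR = 14.8 / 4.6
PR = 3.217

3.217


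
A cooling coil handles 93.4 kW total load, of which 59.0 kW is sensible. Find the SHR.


SHR = Q_sensible / Q_total
SHR = 59.0 / 93.4
SHR = 0.632

0.632


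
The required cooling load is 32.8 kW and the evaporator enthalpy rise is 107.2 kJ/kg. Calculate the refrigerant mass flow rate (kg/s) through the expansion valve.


m_dot = Q / dh
m_dot = 32.8 / 107.2
m_dot = 0.306 kg/s

0.306


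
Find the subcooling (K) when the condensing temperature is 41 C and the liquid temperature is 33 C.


Subcooling = T_cond - T_liquid
Subcooling = 41 - 33
Subcooling = 8 K

8


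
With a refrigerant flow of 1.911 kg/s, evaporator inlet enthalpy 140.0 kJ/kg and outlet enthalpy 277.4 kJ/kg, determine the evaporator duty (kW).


dh = 277.4 - 140.0 = 137.4 kJ/kg
Q_evap = m_dot * dh = 1.911 * 137.4
Q_evap = 262.57 kW

262.57


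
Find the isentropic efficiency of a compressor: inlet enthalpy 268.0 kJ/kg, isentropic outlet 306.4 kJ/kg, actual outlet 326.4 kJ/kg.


dh_ideal = 306.4 - 268.0 = 38.4 kJ/kg
dh_actual = 326.4 - 268.0 = 58.4 kJ/kg
eta_s = dh_ideal / dh_actual = 38.4 / 58.4
eta_s = 0.6575

0.6575


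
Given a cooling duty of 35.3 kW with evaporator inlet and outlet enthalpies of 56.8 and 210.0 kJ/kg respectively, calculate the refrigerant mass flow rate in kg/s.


dh = 210.0 - 56.8 = 153.2 kJ/kg
m_dot = Q / dh = 35.3 / 153.2 = 0.2304 kg/s

0.2304


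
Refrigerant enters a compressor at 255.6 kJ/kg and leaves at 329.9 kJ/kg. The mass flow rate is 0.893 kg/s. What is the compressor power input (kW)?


dh = 329.9 - 255.6 = 74.3 kJ/kg
W = m_dot * dh = 0.893 * 74.3 = 66.35 kW

66.35


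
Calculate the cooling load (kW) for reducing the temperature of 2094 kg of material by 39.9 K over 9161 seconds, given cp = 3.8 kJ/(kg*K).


Q = m * cp * dT / t
Q = 2094 * 3.8 * 39.9 / 9161
Q = 34.657 kW

34.657


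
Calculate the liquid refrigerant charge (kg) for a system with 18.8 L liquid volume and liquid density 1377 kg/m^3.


Charge = V * rho / 1000
Charge = 18.8 * 1377 / 1000
Charge = 25.89 kg

25.89


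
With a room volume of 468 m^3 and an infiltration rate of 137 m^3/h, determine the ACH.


ACH = flow / volume
ACH = 137 / 468
ACH = 0.293

0.293


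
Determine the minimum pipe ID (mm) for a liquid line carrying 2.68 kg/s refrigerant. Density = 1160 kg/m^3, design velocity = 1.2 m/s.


A = m_dot / (rho * v) = 2.68 / (1160 * 1.2) = 0.001925287356 m^2
d = sqrt(4*A/pi) * 1000
d = 49.5 mm

49.5


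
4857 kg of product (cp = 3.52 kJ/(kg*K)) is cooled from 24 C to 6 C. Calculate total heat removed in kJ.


dT = 24 - (6) = 18 K
Q = m * cp * dT = 4857 * 3.52 * 18
Q = 307740 kJ

307740


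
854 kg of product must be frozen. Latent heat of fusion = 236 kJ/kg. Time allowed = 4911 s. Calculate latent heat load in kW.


Q_lat = m * h_fg / t
Q_lat = 854 * 236 / 4911
Q_lat = 41.04 kW

41.04


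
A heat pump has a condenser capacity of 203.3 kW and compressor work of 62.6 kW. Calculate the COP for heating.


COP_hp = Q_cond / W
COP_hp = 203.3 / 62.6
COP_hp = 3.248

3.248


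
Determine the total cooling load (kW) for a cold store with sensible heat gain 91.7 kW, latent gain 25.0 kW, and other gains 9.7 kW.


Q_total = Q_s + Q_l + Q_misc
Q_total = 91.7 + 25.0 + 9.7
Q_total = 126.4 kW

126.4


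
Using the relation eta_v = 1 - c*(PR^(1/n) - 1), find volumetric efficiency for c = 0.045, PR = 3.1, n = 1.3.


PR^(1/n) = 3.1^(1/1.3) = 2.38764928
eta_v = 1 - 0.045 * (2.38764928 - 1)
eta_v = 0.9376

0.9376


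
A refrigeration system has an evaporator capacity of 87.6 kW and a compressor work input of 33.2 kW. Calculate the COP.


COP = Q_evap / W
COP = 87.6 / 33.2
COP = 2.639

2.639


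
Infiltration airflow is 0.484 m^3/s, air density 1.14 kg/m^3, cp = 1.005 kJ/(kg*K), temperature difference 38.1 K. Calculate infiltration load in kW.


Q = V_dot * rho * cp * dT
Q = 0.484 * 1.14 * 1.005 * 38.1
Q = 21.127 kW

21.127


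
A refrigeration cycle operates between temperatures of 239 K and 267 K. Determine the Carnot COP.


dT = 267 - 239 = 28 K
COP_carnot = T_cold / dT = 239 / 28
COP_carnot = 8.536

8.536


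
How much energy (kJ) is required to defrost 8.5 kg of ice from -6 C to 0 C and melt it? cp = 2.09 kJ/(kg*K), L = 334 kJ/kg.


Sensible heat = cp * dT = 2.09 * 6 = 12.54 kJ/kg
Total per kg = 12.54 + 334 = 346.54 kJ/kg
Q = m * total = 8.5 * 346.54
Q = 2945.6 kJ

2945.6


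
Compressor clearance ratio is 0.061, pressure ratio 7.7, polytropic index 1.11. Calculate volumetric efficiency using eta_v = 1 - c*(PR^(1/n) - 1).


PR^(1/n) = 7.7^(1/1.11) = 6.28985006
eta_v = 1 - 0.061 * (6.28985006 - 1)
eta_v = 0.6773

0.6773


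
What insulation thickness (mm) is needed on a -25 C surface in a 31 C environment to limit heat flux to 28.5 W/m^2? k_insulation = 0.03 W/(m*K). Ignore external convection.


dT = 31 - (-25) = 56 K
thickness = k * dT / q_max * 1000
thickness = 0.03 * 56 / 28.5 * 1000
thickness = 58.9 mm

58.9


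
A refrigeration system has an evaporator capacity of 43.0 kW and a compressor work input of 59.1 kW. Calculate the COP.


COP = Q_evap / W
COP = 43.0 / 59.1
COP = 0.728

0.728


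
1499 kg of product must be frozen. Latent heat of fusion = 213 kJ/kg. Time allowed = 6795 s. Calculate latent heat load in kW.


Q_lat = m * h_fg / t
Q_lat = 1499 * 213 / 6795
Q_lat = 46.99 kW

46.99


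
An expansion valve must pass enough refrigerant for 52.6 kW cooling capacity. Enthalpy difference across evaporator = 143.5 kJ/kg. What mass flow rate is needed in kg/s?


m_dot = Q / dh
m_dot = 52.6 / 143.5
m_dot = 0.3666 kg/s

0.3666


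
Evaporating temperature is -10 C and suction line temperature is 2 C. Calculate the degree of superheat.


Superheat = T_suction - T_evap
Superheat = 2 - (-10)
Superheat = 12 K

12


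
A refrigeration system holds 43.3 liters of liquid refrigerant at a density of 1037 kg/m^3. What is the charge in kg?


Charge = V * rho / 1000
Charge = 43.3 * 1037 / 1000
Charge = 44.9 kg

44.9


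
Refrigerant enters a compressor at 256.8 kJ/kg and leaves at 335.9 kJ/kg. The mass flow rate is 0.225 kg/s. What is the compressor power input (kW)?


dh = 335.9 - 256.8 = 79.1 kJ/kg
W = m_dot * dh = 0.225 * 79.1 = 17.8 kW

17.8


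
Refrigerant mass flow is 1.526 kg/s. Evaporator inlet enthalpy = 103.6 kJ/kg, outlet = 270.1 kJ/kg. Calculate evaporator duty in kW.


dh = 270.1 - 103.6 = 166.5 kJ/kg
Q_evap = m_dot * dh = 1.526 * 166.5
Q_evap = 254.08 kW

254.08


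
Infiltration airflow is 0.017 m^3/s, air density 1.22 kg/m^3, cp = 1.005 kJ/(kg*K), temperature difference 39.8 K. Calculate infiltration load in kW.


Q = V_dot * rho * cp * dT
Q = 0.017 * 1.22 * 1.005 * 39.8
Q = 0.83 kW

0.83


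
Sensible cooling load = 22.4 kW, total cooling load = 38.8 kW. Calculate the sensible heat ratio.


SHR = Q_sensible / Q_total
SHR = 22.4 / 38.8
SHR = 0.577

0.577


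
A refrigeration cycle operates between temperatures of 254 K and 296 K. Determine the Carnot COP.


dT = 296 - 254 = 42 K
COP_carnot = T_cold / dT = 254 / 42
COP_carnot = 6.048

6.048


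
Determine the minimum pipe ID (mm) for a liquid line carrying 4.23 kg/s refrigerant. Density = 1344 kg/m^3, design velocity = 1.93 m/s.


A = m_dot / (rho * v) = 4.23 / (1344 * 1.93) = 0.001630736491 m^2
d = sqrt(4*A/pi) * 1000
d = 45.6 mm

45.6


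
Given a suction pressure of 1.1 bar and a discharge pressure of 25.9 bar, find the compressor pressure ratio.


PR = P_high / P_low
PR = 25.9 / 1.1
PR = 23.545

23.545


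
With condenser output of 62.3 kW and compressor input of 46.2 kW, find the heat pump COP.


COP_hp = Q_cond / W
COP_hp = 62.3 / 46.2
COP_hp = 1.348

1.348


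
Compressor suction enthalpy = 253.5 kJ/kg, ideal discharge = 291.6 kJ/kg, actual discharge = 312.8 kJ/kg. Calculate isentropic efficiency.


dh_ideal = 291.6 - 253.5 = 38.1 kJ/kg
dh_actual = 312.8 - 253.5 = 59.3 kJ/kg
eta_s = dh_ideal / dh_actual = 38.1 / 59.3
eta_s = 0.6425

0.6425


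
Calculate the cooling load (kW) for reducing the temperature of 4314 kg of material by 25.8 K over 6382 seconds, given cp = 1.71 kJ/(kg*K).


Q = m * cp * dT / t
Q = 4314 * 1.71 * 25.8 / 6382
Q = 29.822 kW

29.822


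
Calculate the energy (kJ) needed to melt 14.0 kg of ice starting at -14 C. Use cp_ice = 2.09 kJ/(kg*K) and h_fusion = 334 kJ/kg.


Sensible heat = cp * dT = 2.09 * 14 = 29.26 kJ/kg
Total per kg = 29.26 + 334 = 363.26 kJ/kg
Q = m * total = 14.0 * 363.26
Q = 5085.6 kJ

5085.6


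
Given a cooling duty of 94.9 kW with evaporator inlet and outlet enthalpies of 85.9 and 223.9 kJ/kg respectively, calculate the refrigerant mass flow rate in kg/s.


dh = 223.9 - 85.9 = 138.0 kJ/kg
m_dot = Q / dh = 94.9 / 138.0 = 0.6877 kg/s

0.6877


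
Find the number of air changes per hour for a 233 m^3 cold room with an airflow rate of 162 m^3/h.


ACH = flow / volume
ACH = 162 / 233
ACH = 0.695

0.695


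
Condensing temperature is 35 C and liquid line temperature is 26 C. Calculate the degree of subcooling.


Subcooling = T_cond - T_liquid
Subcooling = 35 - 26
Subcooling = 9 K

9


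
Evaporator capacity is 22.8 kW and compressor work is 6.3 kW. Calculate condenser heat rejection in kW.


Q_cond = Q_evap + W
Q_cond = 22.8 + 6.3
Q_cond = 29.1 kW

29.1


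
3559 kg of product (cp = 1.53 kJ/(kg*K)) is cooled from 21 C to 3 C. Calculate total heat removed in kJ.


dT = 21 - (3) = 18 K
Q = m * cp * dT = 3559 * 1.53 * 18
Q = 98015 kJ

98015
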